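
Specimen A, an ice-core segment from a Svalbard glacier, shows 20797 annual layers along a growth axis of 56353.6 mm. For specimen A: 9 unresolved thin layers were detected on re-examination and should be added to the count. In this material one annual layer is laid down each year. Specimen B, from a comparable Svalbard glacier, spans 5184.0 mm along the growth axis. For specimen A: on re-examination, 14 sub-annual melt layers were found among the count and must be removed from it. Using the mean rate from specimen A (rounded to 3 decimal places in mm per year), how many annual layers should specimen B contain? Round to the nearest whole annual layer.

Specimen A: adjusted count: 20797 − 14 + 9 = 20792 annual layers.
A: 56353.6 mm over 20792 years gives 56353.6 / 20792 ≈ 2.710 mm per year.
For B, 5184.0 / 2.710 = 1912.92 years ≈ 1913 annual layers.

1913 annual layers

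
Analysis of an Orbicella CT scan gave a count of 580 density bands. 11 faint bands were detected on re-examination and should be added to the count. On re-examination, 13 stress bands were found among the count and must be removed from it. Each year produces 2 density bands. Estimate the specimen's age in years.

289 yr

Correcting the raw count gives 580 − 13 + 11 = 578 true density bands.
Dividing by 2 density bands per year: 578 / 2 = 289 years.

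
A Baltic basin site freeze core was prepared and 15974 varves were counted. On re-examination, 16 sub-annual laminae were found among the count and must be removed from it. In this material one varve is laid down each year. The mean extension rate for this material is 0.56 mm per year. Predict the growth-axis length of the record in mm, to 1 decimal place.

True varve count = 15974 − 16 = 15958.
15958 years at 0.56 mm/year gives 0.56 × 15958 = 8936.5 mm.

8936.5 mm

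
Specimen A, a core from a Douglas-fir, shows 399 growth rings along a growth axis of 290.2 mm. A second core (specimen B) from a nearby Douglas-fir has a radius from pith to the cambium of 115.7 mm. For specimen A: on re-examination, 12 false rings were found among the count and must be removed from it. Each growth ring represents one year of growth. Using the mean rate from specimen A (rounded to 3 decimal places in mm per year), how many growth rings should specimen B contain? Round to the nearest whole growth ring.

154 growth rings

Specimen A: adjusted count: 399 − 12 = 387 growth rings.
A: 290.2 mm over 387 years gives 290.2 / 387 ≈ 0.750 mm/year.
For B, 115.7 / 0.750 = 154.27 years ≈ 154 growth rings.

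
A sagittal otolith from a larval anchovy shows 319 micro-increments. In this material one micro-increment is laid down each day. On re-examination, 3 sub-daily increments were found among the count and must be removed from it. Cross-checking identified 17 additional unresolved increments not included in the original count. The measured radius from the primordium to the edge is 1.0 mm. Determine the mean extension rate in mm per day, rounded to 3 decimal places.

Adjusted count: 319 − 3 + 17 = 333 micro-increments.
Mean rate = 1.0 mm / 333 days ≈ 0.003 mm per day.

0.003 mm per day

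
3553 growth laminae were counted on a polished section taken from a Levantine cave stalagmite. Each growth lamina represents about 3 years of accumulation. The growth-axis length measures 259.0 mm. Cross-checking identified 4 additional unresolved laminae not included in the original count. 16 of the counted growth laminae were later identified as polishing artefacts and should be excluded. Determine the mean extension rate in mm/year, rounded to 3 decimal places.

Correcting the raw count gives 3553 − 16 + 4 = 3541 true growth laminae.
At 3 years per growth lamina, 3541 × 3 = 10623 years.
Extension rate ≈ 259.0 / 10623 = 0.024 mm/year.

0.024 mm/year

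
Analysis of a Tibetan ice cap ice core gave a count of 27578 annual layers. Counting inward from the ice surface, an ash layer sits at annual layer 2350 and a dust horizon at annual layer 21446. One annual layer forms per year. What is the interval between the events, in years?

21446 − 2350 = 19096 annual layers lie between the two events.
One annual layer per year makes the interval 19096 years.

19096 years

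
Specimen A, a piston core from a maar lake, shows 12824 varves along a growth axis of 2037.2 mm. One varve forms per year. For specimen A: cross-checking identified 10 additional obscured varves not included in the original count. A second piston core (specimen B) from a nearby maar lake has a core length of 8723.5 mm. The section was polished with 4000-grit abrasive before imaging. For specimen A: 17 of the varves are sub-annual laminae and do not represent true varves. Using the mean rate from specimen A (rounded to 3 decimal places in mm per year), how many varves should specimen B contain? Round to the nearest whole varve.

Specimen A: after corrections the count is 12824 − 17 + 10 = 12817 varves.
A: Mean rate = 2037.2 mm / 12817 years ≈ 0.159 mm/year.
For B, 8723.5 / 0.159 = 54864.78 years ≈ 54865 varves.

54865 varves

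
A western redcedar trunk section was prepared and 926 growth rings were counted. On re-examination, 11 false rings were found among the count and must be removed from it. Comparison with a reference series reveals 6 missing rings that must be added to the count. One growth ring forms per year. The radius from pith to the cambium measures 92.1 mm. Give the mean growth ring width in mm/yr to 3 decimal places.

0.100 mm/yr

Adjusted count: 926 − 11 + 6 = 921 growth rings.
Mean rate = 92.1 mm / 921 years ≈ 0.100 mm/yr.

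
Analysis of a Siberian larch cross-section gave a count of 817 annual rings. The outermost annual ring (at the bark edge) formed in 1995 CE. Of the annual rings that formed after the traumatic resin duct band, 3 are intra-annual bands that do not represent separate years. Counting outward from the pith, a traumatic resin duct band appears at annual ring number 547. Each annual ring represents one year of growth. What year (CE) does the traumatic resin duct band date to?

1728 CE

The traumatic resin duct band sits at annual ring 547 from the pith, so 817 − 547 = 270 annual rings formed after it.
270 − 3 false = 267 true annual rings after the traumatic resin duct band.
Counting back 267 years from 1995 CE places the traumatic resin duct band in 1995 − 267 = 1728 CE.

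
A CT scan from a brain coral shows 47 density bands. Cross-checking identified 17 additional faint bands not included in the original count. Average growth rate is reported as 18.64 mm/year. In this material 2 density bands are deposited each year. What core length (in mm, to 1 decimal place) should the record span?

596.5 mm

After corrections the count is 47 + 17 = 64 density bands.
Dividing by 2 density bands per year: 64 / 2 = 32 years.
Predicted length = 18.64 mm/year × 32 years = 596.5 mm.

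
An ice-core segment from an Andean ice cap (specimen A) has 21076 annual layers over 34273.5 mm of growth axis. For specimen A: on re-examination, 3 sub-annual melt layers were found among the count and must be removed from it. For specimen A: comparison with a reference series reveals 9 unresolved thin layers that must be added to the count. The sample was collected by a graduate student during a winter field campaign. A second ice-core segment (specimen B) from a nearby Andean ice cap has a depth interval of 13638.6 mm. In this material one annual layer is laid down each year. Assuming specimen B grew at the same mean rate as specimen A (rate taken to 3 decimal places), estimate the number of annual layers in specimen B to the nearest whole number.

8388 annual layers

Specimen A: true annual layer count = 21076 − 3 + 9 = 21082.
A: Extension rate ≈ 34273.5 / 21082 = 1.626 mm per year.
For B, 13638.6 / 1.626 = 8387.82 years ≈ 8388 annual layers.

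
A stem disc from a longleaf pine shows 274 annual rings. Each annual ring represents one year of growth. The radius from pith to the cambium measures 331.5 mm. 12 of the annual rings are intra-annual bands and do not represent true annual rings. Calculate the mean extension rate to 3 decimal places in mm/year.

1.265 mm/year

After corrections the count is 274 − 12 = 262 annual rings.
Mean rate = 331.5 mm / 262 years ≈ 1.265 mm/year.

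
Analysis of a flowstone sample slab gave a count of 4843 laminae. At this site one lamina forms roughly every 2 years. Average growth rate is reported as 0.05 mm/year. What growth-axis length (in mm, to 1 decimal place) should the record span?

484.3 mm

At 2 years per lamina, 4843 × 2 = 9686 years.
9686 years at 0.05 mm/year gives 0.05 × 9686 = 484.3 mm.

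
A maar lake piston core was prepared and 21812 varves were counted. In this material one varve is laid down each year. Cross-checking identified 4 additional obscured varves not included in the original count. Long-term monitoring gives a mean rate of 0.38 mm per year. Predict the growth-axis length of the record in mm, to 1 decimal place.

True varve count = 21812 + 4 = 21816.
21816 years at 0.38 mm/year gives 0.38 × 21816 = 8290.1 mm.

8290.1 mm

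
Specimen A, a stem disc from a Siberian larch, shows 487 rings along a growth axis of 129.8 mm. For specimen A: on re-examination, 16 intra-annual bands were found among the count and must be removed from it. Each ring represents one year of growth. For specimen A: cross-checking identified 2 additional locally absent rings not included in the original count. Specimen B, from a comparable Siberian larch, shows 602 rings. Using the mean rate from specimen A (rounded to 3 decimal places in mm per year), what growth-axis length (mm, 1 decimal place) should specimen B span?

164.9 mm

Specimen A: adjusted count: 487 − 16 + 2 = 473 rings.
A: Extension rate ≈ 129.8 / 473 = 0.274 mm/yr.
For B, 0.274 mm/year × 602 years = 164.9 mm.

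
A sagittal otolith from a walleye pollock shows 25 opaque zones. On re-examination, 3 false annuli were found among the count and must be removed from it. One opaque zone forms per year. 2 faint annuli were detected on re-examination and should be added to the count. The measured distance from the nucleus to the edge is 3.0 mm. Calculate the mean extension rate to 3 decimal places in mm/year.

0.125 mm/year

Correcting the raw count gives 25 − 3 + 2 = 24 true opaque zones.
3.0 mm over 24 years gives 3.0 / 24 ≈ 0.125 mm/year.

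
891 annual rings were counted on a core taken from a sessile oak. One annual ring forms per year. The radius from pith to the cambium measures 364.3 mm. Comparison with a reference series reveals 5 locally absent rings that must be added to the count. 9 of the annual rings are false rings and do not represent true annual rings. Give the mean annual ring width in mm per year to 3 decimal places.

0.411 mm per year

True annual ring count = 891 − 9 + 5 = 887.
Mean rate = 364.3 mm / 887 years ≈ 0.411 mm per year.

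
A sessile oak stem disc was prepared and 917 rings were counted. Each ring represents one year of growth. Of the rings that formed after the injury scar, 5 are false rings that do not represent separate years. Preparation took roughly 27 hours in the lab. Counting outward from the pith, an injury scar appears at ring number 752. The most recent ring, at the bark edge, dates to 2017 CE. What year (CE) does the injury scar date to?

1857 CE

The injury scar sits at ring 752 from the pith, so 917 − 752 = 165 rings formed after it.
Removing the 5 false rings leaves 165 − 5 = 160 true rings beyond the injury scar.
The ring at the bark edge is 2017 CE, so the injury scar dates to 2017 − 160 = 1857 CE.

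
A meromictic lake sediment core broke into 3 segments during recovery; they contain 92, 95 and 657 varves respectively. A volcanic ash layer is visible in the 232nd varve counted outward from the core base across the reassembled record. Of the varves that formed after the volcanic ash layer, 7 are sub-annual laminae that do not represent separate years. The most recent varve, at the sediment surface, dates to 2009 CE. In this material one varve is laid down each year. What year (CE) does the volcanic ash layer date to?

Total varves = 92 + 95 + 657 = 844.
Between varve 232 and the sediment surface there are 844 − 232 = 612 varves.
612 − 7 false = 605 true varves after the volcanic ash layer.
2009 − 605 = 1404 CE.

1404 CE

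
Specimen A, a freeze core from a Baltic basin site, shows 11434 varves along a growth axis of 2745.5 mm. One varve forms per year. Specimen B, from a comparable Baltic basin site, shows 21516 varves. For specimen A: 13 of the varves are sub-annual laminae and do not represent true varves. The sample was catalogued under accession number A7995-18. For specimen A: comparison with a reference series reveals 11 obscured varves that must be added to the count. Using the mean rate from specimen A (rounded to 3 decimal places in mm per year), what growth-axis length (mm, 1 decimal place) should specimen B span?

Specimen A: adjusted count: 11434 − 13 + 11 = 11432 varves.
A: Extension rate ≈ 2745.5 / 11432 = 0.240 mm/yr.
For B, 0.240 mm/year × 21516 years = 5163.8 mm.

5163.8 mm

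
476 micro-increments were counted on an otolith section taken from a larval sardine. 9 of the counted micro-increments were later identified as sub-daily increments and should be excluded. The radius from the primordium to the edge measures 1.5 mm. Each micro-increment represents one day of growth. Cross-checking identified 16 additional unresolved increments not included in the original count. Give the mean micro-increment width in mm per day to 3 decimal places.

True micro-increment count = 476 − 9 + 16 = 483.
Extension rate ≈ 1.5 / 483 = 0.003 mm per day.

0.003 mm per day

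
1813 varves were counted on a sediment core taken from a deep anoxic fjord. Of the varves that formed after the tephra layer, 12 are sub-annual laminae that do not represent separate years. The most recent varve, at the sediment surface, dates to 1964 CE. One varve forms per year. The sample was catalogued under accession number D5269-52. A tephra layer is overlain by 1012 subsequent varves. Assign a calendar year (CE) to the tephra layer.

964 CE

1012 varves post-date the tephra layer.
1012 − 12 false = 1000 true varves after the tephra layer.
Counting back 1000 years from 1964 CE places the tephra layer in 1964 − 1000 = 964 CE.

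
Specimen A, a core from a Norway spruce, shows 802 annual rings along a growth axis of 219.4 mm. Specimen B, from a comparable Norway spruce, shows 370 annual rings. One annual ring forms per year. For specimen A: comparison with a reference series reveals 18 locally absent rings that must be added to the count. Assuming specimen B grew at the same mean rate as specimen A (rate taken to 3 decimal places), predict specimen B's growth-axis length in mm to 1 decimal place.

99.2 mm

Specimen A: correcting the raw count gives 802 + 18 = 820 true annual rings.
A: Extension rate ≈ 219.4 / 820 = 0.268 mm/year.
For B, 0.268 mm/year × 370 years = 99.2 mm.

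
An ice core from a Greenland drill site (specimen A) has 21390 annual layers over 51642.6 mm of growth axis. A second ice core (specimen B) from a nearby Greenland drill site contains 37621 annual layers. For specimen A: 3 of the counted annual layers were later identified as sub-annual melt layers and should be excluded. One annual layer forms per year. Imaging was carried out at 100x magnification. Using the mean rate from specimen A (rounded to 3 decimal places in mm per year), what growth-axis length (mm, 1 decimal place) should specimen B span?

90854.7 mm

Specimen A: after corrections the count is 21390 − 3 = 21387 annual layers.
A: 51642.6 mm over 21387 years gives 51642.6 / 21387 ≈ 2.415 mm/yr.
For B, 2.415 mm/year × 37621 years = 90854.7 mm.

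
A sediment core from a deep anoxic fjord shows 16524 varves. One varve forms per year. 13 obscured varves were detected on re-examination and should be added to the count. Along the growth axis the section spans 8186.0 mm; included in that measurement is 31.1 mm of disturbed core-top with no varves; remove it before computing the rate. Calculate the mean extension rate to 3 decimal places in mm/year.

Correcting the raw count gives 16524 + 13 = 16537 true varves.
Net length = 8186.0 − 31.1 = 8154.9 mm.
Extension rate ≈ 8154.9 / 16537 = 0.493 mm/year.

0.493 mm/year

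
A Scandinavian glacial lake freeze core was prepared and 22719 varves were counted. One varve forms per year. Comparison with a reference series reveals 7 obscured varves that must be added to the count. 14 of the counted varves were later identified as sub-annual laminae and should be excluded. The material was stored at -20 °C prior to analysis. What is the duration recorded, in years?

22712 years

True varve count = 22719 − 14 + 7 = 22712.
At one varve per year, that is 22712 years.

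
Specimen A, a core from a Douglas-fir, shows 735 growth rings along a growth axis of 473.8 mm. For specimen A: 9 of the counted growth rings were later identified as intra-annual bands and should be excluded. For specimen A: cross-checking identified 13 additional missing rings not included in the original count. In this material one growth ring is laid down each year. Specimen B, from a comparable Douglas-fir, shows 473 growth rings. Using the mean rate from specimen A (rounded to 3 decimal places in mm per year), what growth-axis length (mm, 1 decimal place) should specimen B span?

303.2 mm

Specimen A: true growth ring count = 735 − 9 + 13 = 739.
A: Extension rate ≈ 473.8 / 739 = 0.641 mm per year.
Length of B = 0.641 × 473 = 303.2 mm.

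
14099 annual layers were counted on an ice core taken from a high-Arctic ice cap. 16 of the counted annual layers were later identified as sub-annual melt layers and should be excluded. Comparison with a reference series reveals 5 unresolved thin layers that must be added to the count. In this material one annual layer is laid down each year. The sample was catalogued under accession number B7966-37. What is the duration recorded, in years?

14088 years

Adjusted count: 14099 − 16 + 5 = 14088 annual layers.
One annual layer per year makes the duration 14088 years.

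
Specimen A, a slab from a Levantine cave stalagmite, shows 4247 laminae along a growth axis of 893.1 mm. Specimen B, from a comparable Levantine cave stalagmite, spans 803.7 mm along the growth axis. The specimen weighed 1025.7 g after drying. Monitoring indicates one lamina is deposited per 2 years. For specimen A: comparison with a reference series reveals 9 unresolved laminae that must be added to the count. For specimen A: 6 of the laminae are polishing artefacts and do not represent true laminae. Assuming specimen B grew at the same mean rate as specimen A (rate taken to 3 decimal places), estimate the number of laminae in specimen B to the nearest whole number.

3827 laminae

Specimen A: adjusted count: 4247 − 6 + 9 = 4250 laminae.
Specimen A: 4250 laminae at 2 years each span 4250 × 2 = 8500 years.
A: 893.1 mm over 8500 years gives 893.1 / 8500 ≈ 0.105 mm per year.
Specimen B: 803.7 mm / 0.105 mm per year = 7654.29 years; at 2 years per lamina that is 7654.29 / 2 ≈ 3827 laminae.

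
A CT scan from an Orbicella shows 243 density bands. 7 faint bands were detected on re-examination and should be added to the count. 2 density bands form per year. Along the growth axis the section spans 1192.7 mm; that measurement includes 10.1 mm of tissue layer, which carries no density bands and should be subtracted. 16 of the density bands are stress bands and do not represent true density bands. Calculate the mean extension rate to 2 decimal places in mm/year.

10.11 mm/year

After corrections the count is 243 − 16 + 7 = 234 density bands.
With 2 density bands per year, 234 / 2 = 117 years.
The growth record spans 1192.7 − 10.1 = 1182.6 mm.
1182.6 mm over 117 years gives 1182.6 / 117 ≈ 10.11 mm/year.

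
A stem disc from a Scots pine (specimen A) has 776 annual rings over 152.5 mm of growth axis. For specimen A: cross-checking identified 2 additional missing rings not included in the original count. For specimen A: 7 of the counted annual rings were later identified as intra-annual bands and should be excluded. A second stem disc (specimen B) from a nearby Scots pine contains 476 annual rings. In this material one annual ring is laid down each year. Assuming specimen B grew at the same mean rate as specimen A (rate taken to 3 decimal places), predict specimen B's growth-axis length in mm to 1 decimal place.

Specimen A: correcting the raw count gives 776 − 7 + 2 = 771 true annual rings.
A: Mean rate = 152.5 mm / 771 years ≈ 0.198 mm/yr.
Length of B = 0.198 × 476 = 94.2 mm.

94.2 mm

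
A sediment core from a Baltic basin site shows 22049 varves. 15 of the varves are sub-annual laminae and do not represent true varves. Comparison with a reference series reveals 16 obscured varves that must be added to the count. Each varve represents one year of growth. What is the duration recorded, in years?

22050 years

Adjusted count: 22049 − 15 + 16 = 22050 varves.
With a one-to-one varve periodicity this is 22050 years.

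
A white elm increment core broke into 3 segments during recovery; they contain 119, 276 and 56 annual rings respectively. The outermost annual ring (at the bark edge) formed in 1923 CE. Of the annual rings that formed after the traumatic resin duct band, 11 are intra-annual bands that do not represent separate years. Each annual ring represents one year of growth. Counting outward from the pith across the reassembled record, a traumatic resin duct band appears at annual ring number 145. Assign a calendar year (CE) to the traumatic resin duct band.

1628 CE

Total annual rings = 119 + 276 + 56 = 451.
Between annual ring 145 and the bark edge there are 451 − 145 = 306 annual rings.
Removing the 11 false annual rings leaves 306 − 11 = 295 true annual rings beyond the traumatic resin duct band.
1923 − 295 = 1628 CE.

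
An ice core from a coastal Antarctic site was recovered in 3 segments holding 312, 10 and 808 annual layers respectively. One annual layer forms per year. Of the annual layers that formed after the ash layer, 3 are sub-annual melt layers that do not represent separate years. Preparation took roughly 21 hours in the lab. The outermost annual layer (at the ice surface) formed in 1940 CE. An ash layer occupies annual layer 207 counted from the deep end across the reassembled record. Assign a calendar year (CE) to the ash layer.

Total annual layers = 312 + 10 + 808 = 1130.
Between annual layer 207 and the ice surface there are 1130 − 207 = 923 annual layers.
Excluding 3 false annual layers: 923 − 3 = 920.
Counting back 920 years from 1940 CE places the ash layer in 1940 − 920 = 1020 CE.

1020 CE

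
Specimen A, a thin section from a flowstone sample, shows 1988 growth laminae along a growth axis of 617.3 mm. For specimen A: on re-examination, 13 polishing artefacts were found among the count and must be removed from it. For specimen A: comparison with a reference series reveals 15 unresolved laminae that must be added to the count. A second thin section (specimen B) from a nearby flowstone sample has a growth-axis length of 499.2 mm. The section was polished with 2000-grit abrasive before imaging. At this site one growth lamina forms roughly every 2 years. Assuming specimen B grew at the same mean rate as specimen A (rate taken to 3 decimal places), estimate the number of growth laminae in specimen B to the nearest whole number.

1610 growth laminae

Specimen A: after corrections the count is 1988 − 13 + 15 = 1990 growth laminae.
Specimen A: at 2 years per growth lamina, 1990 × 2 = 3980 years.
A: 617.3 mm over 3980 years gives 617.3 / 3980 ≈ 0.155 mm/year.
B spans 499.2 / 0.155 = 3220.65 years; at 2 years per growth lamina that is 3220.65 / 2 ≈ 1610 growth laminae.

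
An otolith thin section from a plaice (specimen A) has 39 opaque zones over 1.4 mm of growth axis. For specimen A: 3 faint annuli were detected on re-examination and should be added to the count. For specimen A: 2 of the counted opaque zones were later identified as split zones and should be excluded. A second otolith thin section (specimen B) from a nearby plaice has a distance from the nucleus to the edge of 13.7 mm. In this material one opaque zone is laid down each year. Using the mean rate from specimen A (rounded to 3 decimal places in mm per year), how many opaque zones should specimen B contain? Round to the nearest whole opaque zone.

391 opaque zones

Specimen A: after corrections the count is 39 − 2 + 3 = 40 opaque zones.
A: 1.4 mm over 40 years gives 1.4 / 40 ≈ 0.035 mm per year.
For B, 13.7 / 0.035 = 391.43 years ≈ 391 opaque zones.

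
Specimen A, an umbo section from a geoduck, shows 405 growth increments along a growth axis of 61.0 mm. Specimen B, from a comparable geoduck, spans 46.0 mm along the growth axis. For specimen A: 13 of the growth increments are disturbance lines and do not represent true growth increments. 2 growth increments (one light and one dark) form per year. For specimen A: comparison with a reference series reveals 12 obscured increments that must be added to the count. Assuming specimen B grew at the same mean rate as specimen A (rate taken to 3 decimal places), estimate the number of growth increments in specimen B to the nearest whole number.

Specimen A: true growth increment count = 405 − 13 + 12 = 404.
Specimen A: 404 growth increments at 2 per year is 404 / 2 = 202 years.
A: Extension rate ≈ 61.0 / 202 = 0.302 mm per year.
B spans 46.0 / 0.302 = 152.32 years; at 2 growth increments per year that is 152.32 × 2 ≈ 305 growth increments.

305 growth increments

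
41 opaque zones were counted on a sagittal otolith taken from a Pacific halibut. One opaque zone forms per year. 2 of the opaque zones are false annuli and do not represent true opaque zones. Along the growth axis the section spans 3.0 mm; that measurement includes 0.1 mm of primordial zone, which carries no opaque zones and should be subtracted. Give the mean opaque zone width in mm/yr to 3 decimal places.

0.074 mm/yr

After corrections the count is 41 − 2 = 39 opaque zones.
Removing the 0.1 mm offcut leaves 3.0 − 0.1 = 2.9 mm.
Mean rate = 2.9 mm / 39 years ≈ 0.074 mm/yr.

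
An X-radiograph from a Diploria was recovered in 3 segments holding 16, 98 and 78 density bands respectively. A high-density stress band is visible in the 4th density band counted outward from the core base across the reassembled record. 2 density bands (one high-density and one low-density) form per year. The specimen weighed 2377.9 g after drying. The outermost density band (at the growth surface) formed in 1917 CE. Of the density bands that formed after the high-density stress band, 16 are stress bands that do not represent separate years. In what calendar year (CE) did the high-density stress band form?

Total density bands = 16 + 98 + 78 = 192.
The high-density stress band sits at density band 4 from the core base, so 192 − 4 = 188 density bands formed after it.
188 − 16 false = 172 true density bands after the high-density stress band.
172 density bands at 2 per year is 172 / 2 = 86 years.
1917 − 86 = 1831 CE.

1831 CE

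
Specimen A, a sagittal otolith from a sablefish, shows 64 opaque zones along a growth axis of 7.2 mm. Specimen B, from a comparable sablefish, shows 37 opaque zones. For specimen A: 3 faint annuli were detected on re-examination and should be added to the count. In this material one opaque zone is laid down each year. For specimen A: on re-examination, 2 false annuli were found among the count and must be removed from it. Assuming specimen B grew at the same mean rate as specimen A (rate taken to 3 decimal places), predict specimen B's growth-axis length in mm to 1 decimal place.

4.1 mm

Specimen A: adjusted count: 64 − 2 + 3 = 65 opaque zones.
A: Mean rate = 7.2 mm / 65 years ≈ 0.111 mm per year.
B's length ≈ 0.111 × 37 = 4.1 mm.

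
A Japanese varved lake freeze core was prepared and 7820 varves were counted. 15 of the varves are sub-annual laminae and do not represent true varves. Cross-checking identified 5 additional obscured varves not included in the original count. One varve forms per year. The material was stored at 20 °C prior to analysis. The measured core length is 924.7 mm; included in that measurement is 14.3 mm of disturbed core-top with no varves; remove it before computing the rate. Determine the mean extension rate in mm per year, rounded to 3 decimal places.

After corrections the count is 7820 − 15 + 5 = 7810 varves.
Net length = 924.7 − 14.3 = 910.4 mm.
910.4 mm over 7810 years gives 910.4 / 7810 ≈ 0.117 mm per year.

0.117 mm per year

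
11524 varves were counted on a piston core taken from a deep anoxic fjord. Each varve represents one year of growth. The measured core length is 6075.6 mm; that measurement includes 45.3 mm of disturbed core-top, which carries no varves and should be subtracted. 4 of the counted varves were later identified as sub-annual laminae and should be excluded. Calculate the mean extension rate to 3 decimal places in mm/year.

0.523 mm/year

Correcting the raw count gives 11524 − 4 = 11520 true varves.
Net length = 6075.6 − 45.3 = 6030.3 mm.
Mean rate = 6030.3 mm / 11520 years ≈ 0.523 mm/year.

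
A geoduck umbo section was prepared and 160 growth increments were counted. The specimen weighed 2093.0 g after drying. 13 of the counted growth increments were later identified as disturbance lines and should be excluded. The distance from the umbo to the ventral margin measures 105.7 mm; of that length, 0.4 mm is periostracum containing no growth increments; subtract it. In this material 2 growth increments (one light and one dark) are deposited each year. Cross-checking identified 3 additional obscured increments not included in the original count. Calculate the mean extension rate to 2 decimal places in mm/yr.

Adjusted count: 160 − 13 + 3 = 150 growth increments.
With 2 growth increments per year, 150 / 2 = 75 years.
The growth record spans 105.7 − 0.4 = 105.3 mm.
Extension rate ≈ 105.3 / 75 = 1.40 mm/yr.

1.40 mm/yr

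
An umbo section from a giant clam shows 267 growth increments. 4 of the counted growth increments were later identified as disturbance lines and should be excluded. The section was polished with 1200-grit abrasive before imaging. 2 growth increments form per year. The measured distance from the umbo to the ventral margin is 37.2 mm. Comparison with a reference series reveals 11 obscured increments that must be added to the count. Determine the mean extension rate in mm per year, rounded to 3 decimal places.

0.272 mm per year

True growth increment count = 267 − 4 + 11 = 274.
Dividing by 2 growth increments per year: 274 / 2 = 137 years.
37.2 mm over 137 years gives 37.2 / 137 ≈ 0.272 mm per year.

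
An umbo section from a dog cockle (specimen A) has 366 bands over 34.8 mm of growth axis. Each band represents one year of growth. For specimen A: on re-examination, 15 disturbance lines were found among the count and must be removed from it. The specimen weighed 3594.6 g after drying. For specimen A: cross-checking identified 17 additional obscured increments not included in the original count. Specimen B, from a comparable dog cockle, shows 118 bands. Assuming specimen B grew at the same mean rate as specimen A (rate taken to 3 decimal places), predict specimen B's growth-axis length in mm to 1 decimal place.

11.2 mm

Specimen A: adjusted count: 366 − 15 + 17 = 368 bands.
A: 34.8 mm over 368 years gives 34.8 / 368 ≈ 0.095 mm/yr.
B's length ≈ 0.095 × 118 = 11.2 mm.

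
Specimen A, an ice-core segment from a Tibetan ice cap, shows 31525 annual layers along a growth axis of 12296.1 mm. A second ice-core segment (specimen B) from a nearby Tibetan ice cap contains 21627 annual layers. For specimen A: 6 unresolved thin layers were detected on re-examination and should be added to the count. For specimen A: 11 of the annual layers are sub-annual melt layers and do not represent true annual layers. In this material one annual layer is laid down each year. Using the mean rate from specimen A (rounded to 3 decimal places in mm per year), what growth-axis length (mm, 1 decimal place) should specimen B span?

8434.5 mm

Specimen A: true annual layer count = 31525 − 11 + 6 = 31520.
A: Extension rate ≈ 12296.1 / 31520 = 0.390 mm/year.
B's length ≈ 0.390 × 21627 = 8434.5 mm.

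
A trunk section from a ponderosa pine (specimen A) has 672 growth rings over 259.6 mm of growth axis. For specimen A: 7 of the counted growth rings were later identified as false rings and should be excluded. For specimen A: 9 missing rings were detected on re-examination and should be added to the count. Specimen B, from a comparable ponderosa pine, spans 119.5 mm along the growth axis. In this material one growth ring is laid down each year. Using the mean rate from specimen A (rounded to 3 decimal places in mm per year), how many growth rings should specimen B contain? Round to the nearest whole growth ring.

Specimen A: after corrections the count is 672 − 7 + 9 = 674 growth rings.
A: Mean rate = 259.6 mm / 674 years ≈ 0.385 mm/yr.
For B, 119.5 / 0.385 = 310.39 years ≈ 310 growth rings.

310 growth rings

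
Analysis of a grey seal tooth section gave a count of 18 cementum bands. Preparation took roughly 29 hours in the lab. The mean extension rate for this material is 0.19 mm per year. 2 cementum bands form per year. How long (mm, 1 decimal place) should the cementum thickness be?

1.7 mm

With 2 cementum bands per year, 18 / 2 = 9 years.
9 years at 0.19 mm/year gives 0.19 × 9 = 1.7 mm.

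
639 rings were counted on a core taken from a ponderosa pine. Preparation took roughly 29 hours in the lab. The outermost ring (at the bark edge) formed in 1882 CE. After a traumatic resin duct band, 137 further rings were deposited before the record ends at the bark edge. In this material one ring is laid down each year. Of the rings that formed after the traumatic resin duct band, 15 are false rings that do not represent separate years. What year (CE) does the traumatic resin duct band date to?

There are 137 rings younger than the traumatic resin duct band.
Excluding 15 false rings: 137 − 15 = 122.
Counting back 122 years from 1882 CE places the traumatic resin duct band in 1882 − 122 = 1760 CE.

1760 CE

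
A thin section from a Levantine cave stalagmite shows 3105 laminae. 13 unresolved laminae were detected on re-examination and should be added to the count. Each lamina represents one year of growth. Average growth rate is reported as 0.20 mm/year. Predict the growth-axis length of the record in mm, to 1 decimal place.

Adjusted count: 3105 + 13 = 3118 laminae.
Predicted length = 0.20 mm/year × 3118 years = 623.6 mm.

623.6 mm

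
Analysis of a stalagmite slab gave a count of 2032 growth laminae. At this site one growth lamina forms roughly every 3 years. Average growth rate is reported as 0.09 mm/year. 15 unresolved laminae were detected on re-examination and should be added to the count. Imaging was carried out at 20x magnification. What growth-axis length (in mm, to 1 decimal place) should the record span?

552.7 mm

Adjusted count: 2032 + 15 = 2047 growth laminae.
Multiplying by 3 years per growth lamina: 2047 × 3 = 6141 years.
Predicted length = 0.09 mm/year × 6141 years = 552.7 mm.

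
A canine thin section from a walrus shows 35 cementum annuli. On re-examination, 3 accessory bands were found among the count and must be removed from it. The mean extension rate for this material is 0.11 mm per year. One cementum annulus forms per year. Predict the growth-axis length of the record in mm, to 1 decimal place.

True cementum annulus count = 35 − 3 = 32.
Length ≈ 0.11 × 32 = 3.5 mm.

3.5 mm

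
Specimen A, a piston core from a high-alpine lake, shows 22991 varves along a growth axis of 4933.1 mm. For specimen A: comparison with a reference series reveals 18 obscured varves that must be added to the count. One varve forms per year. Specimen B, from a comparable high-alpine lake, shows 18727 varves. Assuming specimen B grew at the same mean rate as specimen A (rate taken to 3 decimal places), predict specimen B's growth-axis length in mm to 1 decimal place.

4007.6 mm

Specimen A: correcting the raw count gives 22991 + 18 = 23009 true varves.
A: Mean rate = 4933.1 mm / 23009 years ≈ 0.214 mm/yr.
For B, 0.214 mm/year × 18727 years = 4007.6 mm.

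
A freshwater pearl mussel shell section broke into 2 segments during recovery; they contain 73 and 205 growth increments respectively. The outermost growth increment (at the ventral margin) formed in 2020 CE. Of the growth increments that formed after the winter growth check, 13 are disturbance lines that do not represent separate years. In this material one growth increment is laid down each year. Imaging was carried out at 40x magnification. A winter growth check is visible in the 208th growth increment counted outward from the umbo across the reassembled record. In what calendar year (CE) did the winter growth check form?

Total growth increments = 73 + 205 = 278.
The winter growth check sits at growth increment 208 from the umbo, so 278 − 208 = 70 growth increments formed after it.
Excluding 13 false growth increments: 70 − 13 = 57.
Counting back 57 years from 2020 CE places the winter growth check in 2020 − 57 = 1963 CE.

1963 CE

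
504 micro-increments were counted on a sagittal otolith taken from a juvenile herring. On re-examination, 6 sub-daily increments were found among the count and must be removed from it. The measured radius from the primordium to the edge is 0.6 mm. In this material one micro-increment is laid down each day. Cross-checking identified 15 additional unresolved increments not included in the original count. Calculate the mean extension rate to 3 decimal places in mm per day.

0.001 mm per day

Adjusted count: 504 − 6 + 15 = 513 micro-increments.
Mean rate = 0.6 mm / 513 days ≈ 0.001 mm per day.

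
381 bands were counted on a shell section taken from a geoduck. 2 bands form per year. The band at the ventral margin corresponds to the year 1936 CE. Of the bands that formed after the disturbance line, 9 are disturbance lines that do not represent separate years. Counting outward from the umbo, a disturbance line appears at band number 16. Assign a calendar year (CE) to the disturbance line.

1758 CE

The disturbance line sits at band 16 from the umbo, so 381 − 16 = 365 bands formed after it.
Removing the 9 false bands leaves 365 − 9 = 356 true bands beyond the disturbance line.
Dividing by 2 bands per year: 356 / 2 = 178 years.
1936 − 178 = 1758 CE.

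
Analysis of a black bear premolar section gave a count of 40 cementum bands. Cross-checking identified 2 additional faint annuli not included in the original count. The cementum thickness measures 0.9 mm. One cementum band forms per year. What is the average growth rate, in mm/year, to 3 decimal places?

Adjusted count: 40 + 2 = 42 cementum bands.
Extension rate ≈ 0.9 / 42 = 0.021 mm/year.

0.021 mm/year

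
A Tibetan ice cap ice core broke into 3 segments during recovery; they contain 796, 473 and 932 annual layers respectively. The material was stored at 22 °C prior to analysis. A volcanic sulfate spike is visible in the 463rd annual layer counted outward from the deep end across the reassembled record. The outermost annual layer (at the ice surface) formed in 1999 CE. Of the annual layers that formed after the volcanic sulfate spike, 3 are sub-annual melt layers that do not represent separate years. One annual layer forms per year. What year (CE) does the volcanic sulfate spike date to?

264 CE

Total annual layers = 796 + 473 + 932 = 2201.
Between annual layer 463 and the ice surface there are 2201 − 463 = 1738 annual layers.
1738 − 3 false = 1735 true annual layers after the volcanic sulfate spike.
Counting back 1735 years from 1999 CE places the volcanic sulfate spike in 1999 − 1735 = 264 CE.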